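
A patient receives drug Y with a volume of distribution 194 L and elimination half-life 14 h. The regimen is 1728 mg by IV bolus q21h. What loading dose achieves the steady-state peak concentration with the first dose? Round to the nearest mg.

f = (1/2)^(21/14) ≈ 0.353553; accumulation ratio R = 1/(1−f) ≈ 1.54692.
Loading dose to hit Cmax,ss on first dose: D_load = D_maint·R ≈ 1728 × 1.54692 ≈ 2673.08 mg.

2673 mg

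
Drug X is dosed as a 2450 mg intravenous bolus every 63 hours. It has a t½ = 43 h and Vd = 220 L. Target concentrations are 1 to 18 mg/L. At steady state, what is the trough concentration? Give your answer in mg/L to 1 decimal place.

6.3 mg/L

τ/t½ = 63/43 ≈ 1.4651, so fraction remaining f = (1/2)^(63/43) ≈ 0.3622.
Single-dose peak C₀ = D/Vd = 2450/220 ≈ 11.136 mg/L.
Steady-state trough Cmin,ss = C₀·f/(1−f) ≈ 11.136 × 0.3622/0.6378 ≈ 6.324 mg/L.
Trough 6.3 mg/L vs MEC 1 mg/L: adequate.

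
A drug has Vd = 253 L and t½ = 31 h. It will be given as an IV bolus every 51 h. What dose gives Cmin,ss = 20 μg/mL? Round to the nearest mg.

10767 mg

τ/t½ = 51/31 ≈ 1.6452, so f = (1/2)^(51/31) ≈ 0.319711.
Cmin,ss = (D/Vd)·f/(1−f), so D = Cmin,ss·Vd·(1−f)/f.
D = 20 × 253 × (1−f)/f ≈ 20 × 253 × 2.12782 ≈ 10766.77 mg.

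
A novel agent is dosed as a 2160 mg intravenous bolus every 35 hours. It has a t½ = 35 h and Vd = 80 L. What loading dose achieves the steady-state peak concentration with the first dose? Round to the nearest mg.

4320 mg

f = (1/2)^(35/35) ≈ 0.500000; accumulation ratio R = 1/(1−f) ≈ 2.00000.
Loading dose to hit Cmax,ss on first dose: D_load = D_maint·R ≈ 2160 × 2.00000 ≈ 4320.00 mg.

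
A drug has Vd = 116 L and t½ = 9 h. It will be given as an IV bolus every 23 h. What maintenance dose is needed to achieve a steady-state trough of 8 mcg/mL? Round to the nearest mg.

4528 mg

τ/t½ = 23/9 ≈ 2.5556, so f = (1/2)^(23/9) ≈ 0.170099.
Cmin,ss = (D/Vd)·f/(1−f), so D = Cmin,ss·Vd·(1−f)/f.
D = 8 × 116 × (1−f)/f ≈ 8 × 116 × 4.87893 ≈ 4527.65 mg.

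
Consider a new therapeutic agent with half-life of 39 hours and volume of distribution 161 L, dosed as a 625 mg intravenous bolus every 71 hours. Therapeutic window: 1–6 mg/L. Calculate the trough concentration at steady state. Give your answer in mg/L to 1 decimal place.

Over one 71-h interval, 71/39 ≈ 1.8205 half-lives elapse, leaving f ≈ 0.2831 of each dose.
Each bolus raises the concentration by D/Vd = 625/161 ≈ 3.882 mg/L.
Steady-state trough Cmin,ss = C₀·f/(1−f) ≈ 3.882 × 0.2831/0.7169 ≈ 1.533 mg/L.
Trough 1.5 mg/L vs MEC 1 mg/L: adequate.

1.5 mg/L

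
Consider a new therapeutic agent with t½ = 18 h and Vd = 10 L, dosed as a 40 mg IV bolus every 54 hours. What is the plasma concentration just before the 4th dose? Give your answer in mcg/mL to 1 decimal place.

0.6 mcg/mL

f = (1/2)^(τ/t½) = (1/2)^(54/18) ≈ 0.1250.
C₀ = D/Vd = 40/10 ≈ 4.000 mcg/mL.
Before the 4th dose, 3 doses have been given. Superposition: Cmin = C₀·(f + f² + … + f^3).
≈ 4.000 × (0.1250 + 0.0156 + 0.0020) ≈ 4.000 × 0.1426 ≈ 0.570 mcg/mL.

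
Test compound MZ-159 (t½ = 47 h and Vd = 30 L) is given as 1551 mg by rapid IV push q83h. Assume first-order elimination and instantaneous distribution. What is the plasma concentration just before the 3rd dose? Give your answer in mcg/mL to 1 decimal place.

f = (1/2)^(τ/t½) = (1/2)^(83/47) ≈ 0.2940.
C₀ = D/Vd = 1551/30 ≈ 51.700 mcg/mL.
Before the 3rd dose, 2 doses have been given. Superposition: Cmin = C₀·(f + f²).
≈ 51.700 × (0.2940 + 0.0864) ≈ 51.700 × 0.3804 ≈ 19.667 mcg/mL.

19.7 mcg/mL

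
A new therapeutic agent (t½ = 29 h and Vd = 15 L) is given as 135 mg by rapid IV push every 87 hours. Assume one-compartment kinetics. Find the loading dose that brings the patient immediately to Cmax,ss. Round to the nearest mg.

154 mg

f = (1/2)^(87/29) ≈ 0.125000; accumulation ratio R = 1/(1−f) ≈ 1.14286.
Loading dose to hit Cmax,ss on first dose: D_load = D_maint·R ≈ 135 × 1.14286 ≈ 154.29 mg.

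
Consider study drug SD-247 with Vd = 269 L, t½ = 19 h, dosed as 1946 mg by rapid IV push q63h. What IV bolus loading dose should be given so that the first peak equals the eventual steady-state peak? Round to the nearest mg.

f = (1/2)^(63/19) ≈ 0.100426; accumulation ratio R = 1/(1−f) ≈ 1.11164.
Loading dose to hit Cmax,ss on first dose: D_load = D_maint·R ≈ 1946 × 1.11164 ≈ 2163.25 mg.

2163 mg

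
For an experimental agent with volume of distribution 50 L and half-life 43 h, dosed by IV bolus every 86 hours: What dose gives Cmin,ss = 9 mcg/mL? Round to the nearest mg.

τ/t½ = 86/43 ≈ 2, so f = (1/2)^(86/43) ≈ 0.250000.
Cmin,ss = (D/Vd)·f/(1−f), so D = Cmin,ss·Vd·(1−f)/f.
D = 9 × 50 × (1−f)/f ≈ 9 × 50 × 3.00000 ≈ 1350.00 mg.

1350 mg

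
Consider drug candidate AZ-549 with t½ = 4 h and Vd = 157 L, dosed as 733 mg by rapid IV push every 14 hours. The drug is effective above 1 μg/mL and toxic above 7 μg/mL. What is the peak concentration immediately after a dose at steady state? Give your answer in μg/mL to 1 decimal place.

τ/t½ = 14/4 ≈ 3.5, so fraction remaining f = (1/2)^(14/4) ≈ 0.0884.
At steady state, accumulation factor R = 1/(1 − e^(−kτ)) ≈ 1.0970.
Single-dose peak C₀ = D/Vd = 733/157 ≈ 4.669 μg/mL.
Steady-state peak Cmax,ss = C₀·R ≈ 4.669 × 1.0970 ≈ 5.122 μg/mL.
Peak 5.1 μg/mL vs MTC 7 μg/mL: below toxic threshold.

5.1 μg/mL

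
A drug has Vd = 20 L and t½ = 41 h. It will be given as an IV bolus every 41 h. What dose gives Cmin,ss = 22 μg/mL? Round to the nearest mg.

440 mg

τ/t½ = 41/41 ≈ 1, so f = (1/2)^(41/41) ≈ 0.500000.
Cmin,ss = (D/Vd)·f/(1−f), so D = Cmin,ss·Vd·(1−f)/f.
D = 22 × 20 × (1−f)/f ≈ 22 × 20 × 1.00000 ≈ 440.00 mg.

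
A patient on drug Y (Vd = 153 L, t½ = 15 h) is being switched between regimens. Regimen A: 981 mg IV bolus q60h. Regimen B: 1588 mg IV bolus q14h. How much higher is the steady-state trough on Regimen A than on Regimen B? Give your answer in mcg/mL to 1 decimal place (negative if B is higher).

-11.0 mcg/mL

Regimen A: f = (1/2)^(60/15) ≈ 0.0625; Cmin,ss = (981/153)·f/(1−f) ≈ 0.427 mcg/mL.
Regimen B: f = (1/2)^(14/15) ≈ 0.5236; Cmin,ss = (1588/153)·f/(1−f) ≈ 11.407 mcg/mL.
Difference ≈ 0.427 − 11.407 ≈ -10.980 mcg/mL.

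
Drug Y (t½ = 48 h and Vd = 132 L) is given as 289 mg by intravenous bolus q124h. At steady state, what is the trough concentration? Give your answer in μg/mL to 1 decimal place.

0.4 μg/mL

τ/t½ = 124/48 ≈ 2.5833, so fraction remaining f = (1/2)^(124/48) ≈ 0.1669.
Accumulation ratio R = 1/(1 − f) ≈ 1/0.8331 ≈ 1.2003.
Each bolus raises the concentration by D/Vd = 289/132 ≈ 2.189 μg/mL.
Steady-state peak Cmax,ss = C₀·R ≈ 2.189 × 1.2003 ≈ 2.627 μg/mL.
Steady-state trough Cmin,ss = Cmax,ss·f ≈ 2.627 × 0.1669 ≈ 0.438 μg/mL.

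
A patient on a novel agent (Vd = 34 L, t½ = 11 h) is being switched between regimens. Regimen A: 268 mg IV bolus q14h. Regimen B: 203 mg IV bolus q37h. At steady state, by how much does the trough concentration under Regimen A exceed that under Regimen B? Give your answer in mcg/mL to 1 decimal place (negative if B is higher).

4.9 mcg/mL

Regimen A: f = (1/2)^(14/11) ≈ 0.4139; Cmin,ss = (268/34)·f/(1−f) ≈ 5.566 mcg/mL.
Regimen B: f = (1/2)^(37/11) ≈ 0.0972; Cmin,ss = (203/34)·f/(1−f) ≈ 0.643 mcg/mL.
Difference ≈ 5.566 − 0.643 ≈ 4.923 mcg/mL.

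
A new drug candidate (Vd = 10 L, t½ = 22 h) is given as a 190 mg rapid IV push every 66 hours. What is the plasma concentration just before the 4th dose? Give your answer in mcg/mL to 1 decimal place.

f = (1/2)^(τ/t½) = (1/2)^(66/22) ≈ 0.1250.
C₀ = D/Vd = 190/10 ≈ 19.000 mcg/mL.
Before the 4th dose, 3 doses have been given. Superposition: Cmin = C₀·(f + f² + … + f^3).
≈ 19.000 × (0.1250 + 0.0156 + 0.0020) ≈ 19.000 × 0.1426 ≈ 2.709 mcg/mL.

2.7 mcg/mL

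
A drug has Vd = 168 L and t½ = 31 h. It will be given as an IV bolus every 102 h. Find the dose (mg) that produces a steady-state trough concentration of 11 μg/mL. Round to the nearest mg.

16232 mg

τ/t½ = 102/31 ≈ 3.2903, so f = (1/2)^(102/31) ≈ 0.102215.
Cmin,ss = (D/Vd)·f/(1−f), so D = Cmin,ss·Vd·(1−f)/f.
D = 11 × 168 × (1−f)/f ≈ 11 × 168 × 8.78330 ≈ 16231.54 mg.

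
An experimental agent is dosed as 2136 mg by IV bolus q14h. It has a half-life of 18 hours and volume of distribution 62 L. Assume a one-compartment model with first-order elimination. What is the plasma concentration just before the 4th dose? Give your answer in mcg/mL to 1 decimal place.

38.7 mcg/mL

f = (1/2)^(τ/t½) = (1/2)^(14/18) ≈ 0.5833.
C₀ = D/Vd = 2136/62 ≈ 34.452 mcg/mL.
Before the 4th dose, 3 doses have been given. Superposition: Cmin = C₀·(f + f² + … + f^3).
≈ 34.452 × (0.5833 + 0.3402 + 0.1985) ≈ 34.452 × 1.1220 ≈ 38.655 mcg/mL.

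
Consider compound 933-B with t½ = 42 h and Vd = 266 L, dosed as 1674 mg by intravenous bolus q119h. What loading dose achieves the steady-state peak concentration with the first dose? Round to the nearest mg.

f = (1/2)^(119/42) ≈ 0.140308; accumulation ratio R = 1/(1−f) ≈ 1.16321.
Loading dose to hit Cmax,ss on first dose: D_load = D_maint·R ≈ 1674 × 1.16321 ≈ 1947.21 mg.

1947 mg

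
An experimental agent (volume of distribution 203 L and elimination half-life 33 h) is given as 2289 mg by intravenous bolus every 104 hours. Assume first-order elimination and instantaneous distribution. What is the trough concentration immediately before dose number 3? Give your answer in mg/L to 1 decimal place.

1.4 mg/L

f = (1/2)^(τ/t½) = (1/2)^(104/33) ≈ 0.1125.
C₀ = D/Vd = 2289/203 ≈ 11.276 mg/L.
Before the 3rd dose, 2 doses have been given. Superposition: Cmin = C₀·(f + f²).
≈ 11.276 × (0.1125 + 0.0127) ≈ 11.276 × 0.1252 ≈ 1.412 mg/L.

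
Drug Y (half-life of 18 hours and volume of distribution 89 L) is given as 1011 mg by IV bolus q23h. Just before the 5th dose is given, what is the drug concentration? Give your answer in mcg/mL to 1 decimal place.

f = (1/2)^(τ/t½) = (1/2)^(23/18) ≈ 0.4124.
C₀ = D/Vd = 1011/89 ≈ 11.360 mcg/mL.
Before the 5th dose, 4 doses have been given. Superposition: Cmin = C₀·(f + f² + … + f^4).
≈ 11.360 × (0.4124 + 0.1701 + 0.0701 + 0.0289) ≈ 11.360 × 0.6815 ≈ 7.742 mcg/mL.

7.7 mcg/mL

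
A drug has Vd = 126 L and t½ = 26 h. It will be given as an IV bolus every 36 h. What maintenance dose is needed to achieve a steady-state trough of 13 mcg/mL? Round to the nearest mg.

τ/t½ = 36/26 ≈ 1.3846, so f = (1/2)^(36/26) ≈ 0.382992.
Cmin,ss = (D/Vd)·f/(1−f), so D = Cmin,ss·Vd·(1−f)/f.
D = 13 × 126 × (1−f)/f ≈ 13 × 126 × 1.61102 ≈ 2638.85 mg.

2639 mg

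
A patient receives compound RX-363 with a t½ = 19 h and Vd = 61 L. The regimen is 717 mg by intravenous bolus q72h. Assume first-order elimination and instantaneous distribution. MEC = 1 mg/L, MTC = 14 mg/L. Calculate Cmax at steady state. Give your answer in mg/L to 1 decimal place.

12.7 mg/L

Over one 72-h interval, 72/19 ≈ 3.7895 half-lives elapse, leaving f ≈ 0.0723 of each dose.
At steady state, accumulation factor R = 1/(1 − e^(−kτ)) ≈ 1.0779.
Single-dose peak C₀ = D/Vd = 717/61 ≈ 11.754 mg/L.
Steady-state peak Cmax,ss = C₀·R ≈ 11.754 × 1.0779 ≈ 12.670 mg/L.
Peak 12.7 mg/L vs MTC 14 mg/L: below toxic threshold.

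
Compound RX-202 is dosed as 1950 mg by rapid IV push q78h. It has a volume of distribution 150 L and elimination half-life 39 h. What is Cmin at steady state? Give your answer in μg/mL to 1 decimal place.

τ = 78 h = 2 half-lives, so f = (1/2)^2 = 0.25.
Accumulation ratio R = 1/(1 − f) = 1/0.75 = 4/3.
Single-dose peak C₀ = D/Vd = 1950/150 = 13 μg/mL.
Steady-state peak Cmax,ss = C₀·R = 13 × 4/3 ≈ 17.333 μg/mL.
Steady-state trough Cmin,ss = Cmax,ss·f ≈ 17.333 × 0.25 ≈ 4.333 μg/mL.

4.3 μg/mL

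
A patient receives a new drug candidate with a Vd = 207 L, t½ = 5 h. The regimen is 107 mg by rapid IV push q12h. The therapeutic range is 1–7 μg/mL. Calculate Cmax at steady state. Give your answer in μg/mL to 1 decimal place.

0.6 μg/mL

τ/t½ = 12/5 ≈ 2.4, so fraction remaining f = (1/2)^(12/5) ≈ 0.1895.
At steady state, accumulation factor R = 1/(1 − e^(−kτ)) ≈ 1.2338.
Each bolus raises the concentration by D/Vd = 107/207 ≈ 0.517 μg/mL.
Cmax,ss = C₀/(1 − f) ≈ 0.517/0.8105 ≈ 0.638 μg/mL.
Peak 0.6 μg/mL vs MTC 7 μg/mL: below toxic threshold.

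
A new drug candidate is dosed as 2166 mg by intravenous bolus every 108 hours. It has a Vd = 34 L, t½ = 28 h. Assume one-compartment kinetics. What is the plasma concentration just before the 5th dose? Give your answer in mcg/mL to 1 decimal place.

f = (1/2)^(τ/t½) = (1/2)^(108/28) ≈ 0.0690.
C₀ = D/Vd = 2166/34 ≈ 63.706 mcg/mL.
Before the 5th dose, 4 doses have been given. Superposition: Cmin = C₀·(f + f² + … + f^4).
≈ 63.706 × (0.0690 + 0.0048 + 0.0003 + 0.0000) ≈ 63.706 × 0.0741 ≈ 4.721 mcg/mL.

4.7 mcg/mL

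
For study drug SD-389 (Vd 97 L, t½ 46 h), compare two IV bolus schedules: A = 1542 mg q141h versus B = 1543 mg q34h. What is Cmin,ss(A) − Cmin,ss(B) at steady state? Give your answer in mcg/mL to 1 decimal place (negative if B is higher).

Regimen A: f = (1/2)^(141/46) ≈ 0.1195; Cmin,ss = (1542/97)·f/(1−f) ≈ 2.158 mcg/mL.
Regimen B: f = (1/2)^(34/46) ≈ 0.5991; Cmin,ss = (1543/97)·f/(1−f) ≈ 23.772 mcg/mL.
Difference ≈ 2.158 − 23.772 ≈ -21.614 mcg/mL.

-21.6 mcg/mL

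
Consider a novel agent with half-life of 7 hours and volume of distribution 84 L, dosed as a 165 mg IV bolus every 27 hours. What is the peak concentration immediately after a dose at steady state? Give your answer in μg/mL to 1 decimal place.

2.1 μg/mL

τ/t½ = 27/7 ≈ 3.8571, so fraction remaining f = (1/2)^(27/7) ≈ 0.0690.
At steady state, accumulation factor R = 1/(1 − e^(−kτ)) ≈ 1.0741.
Single-dose peak C₀ = D/Vd = 165/84 ≈ 1.964 μg/mL.
Cmax,ss = C₀/(1 − f) ≈ 1.964/0.9310 ≈ 2.110 μg/mL.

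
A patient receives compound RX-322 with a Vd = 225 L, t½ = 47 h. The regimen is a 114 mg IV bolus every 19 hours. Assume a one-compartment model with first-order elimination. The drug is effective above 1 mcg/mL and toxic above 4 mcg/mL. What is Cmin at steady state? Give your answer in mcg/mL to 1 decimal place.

1.6 mcg/mL

Over one 19-h interval, 19/47 ≈ 0.40426 half-lives elapse, leaving f ≈ 0.7556 of each dose.
Accumulation ratio R = 1/(1 − f) ≈ 1/0.2444 ≈ 4.0917.
Single-dose peak C₀ = D/Vd = 114/225 ≈ 0.507 mcg/mL.
Steady-state peak Cmax,ss = C₀·R ≈ 0.507 × 4.0917 ≈ 2.074 mcg/mL.
Steady-state trough Cmin,ss = Cmax,ss·f ≈ 2.074 × 0.7556 ≈ 1.567 mcg/mL.
Trough 1.6 mcg/mL vs MEC 1 mcg/mL: adequate.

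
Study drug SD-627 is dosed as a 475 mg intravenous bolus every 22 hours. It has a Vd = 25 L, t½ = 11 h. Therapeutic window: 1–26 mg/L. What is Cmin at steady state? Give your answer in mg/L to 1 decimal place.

6.3 mg/L

The dosing interval is 2 half-lives, so f = 2^(−2) = 0.25.
Accumulation ratio R = 1/(1 − f) = 1/0.75 = 4/3.
Single-dose peak C₀ = D/Vd = 475/25 = 19 mg/L.
Steady-state peak Cmax,ss = C₀·R = 19 × 4/3 ≈ 25.333 mg/L.
Steady-state trough Cmin,ss = Cmax,ss·f ≈ 25.333 × 0.25 ≈ 6.333 mg/L.
Trough 6.3 mg/L vs MEC 1 mg/L: adequate.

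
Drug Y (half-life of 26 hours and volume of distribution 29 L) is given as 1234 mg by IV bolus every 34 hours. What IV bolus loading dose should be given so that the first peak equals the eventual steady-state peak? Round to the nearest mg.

f = (1/2)^(34/26) ≈ 0.403967; accumulation ratio R = 1/(1−f) ≈ 1.67776.
Loading dose to hit Cmax,ss on first dose: D_load = D_maint·R ≈ 1234 × 1.67776 ≈ 2070.36 mg.

2070 mg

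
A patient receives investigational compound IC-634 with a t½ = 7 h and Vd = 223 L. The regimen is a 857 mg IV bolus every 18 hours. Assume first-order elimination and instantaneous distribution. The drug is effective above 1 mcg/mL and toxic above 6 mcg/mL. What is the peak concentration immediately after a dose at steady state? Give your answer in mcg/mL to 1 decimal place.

k = ln2/t½ = ln2/7 ≈ 0.099021 h⁻¹; fraction remaining f = e^(−kτ) = e^(−0.099021×18) ≈ 0.1682.
Accumulation ratio R = 1/(1 − f) ≈ 1/0.8318 ≈ 1.2022.
Single-dose peak C₀ = D/Vd = 857/223 ≈ 3.843 mcg/mL.
Cmax,ss = C₀/(1 − f) ≈ 3.843/0.8318 ≈ 4.620 mcg/mL.
Peak 4.6 mcg/mL vs MTC 6 mcg/mL: below toxic threshold.

4.6 mcg/mL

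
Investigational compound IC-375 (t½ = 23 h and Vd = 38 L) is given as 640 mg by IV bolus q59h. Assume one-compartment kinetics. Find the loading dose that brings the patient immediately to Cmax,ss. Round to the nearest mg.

f = (1/2)^(59/23) ≈ 0.168963; accumulation ratio R = 1/(1−f) ≈ 1.20332.
Loading dose to hit Cmax,ss on first dose: D_load = D_maint·R ≈ 640 × 1.20332 ≈ 770.12 mg.

770 mg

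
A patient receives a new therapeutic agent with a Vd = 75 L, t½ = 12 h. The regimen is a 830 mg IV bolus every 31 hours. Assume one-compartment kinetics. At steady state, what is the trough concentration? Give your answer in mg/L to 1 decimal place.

2.2 mg/L

k = ln2/t½ = ln2/12 ≈ 0.057762 h⁻¹; fraction remaining f = e^(−kτ) = e^(−0.057762×31) ≈ 0.1669.
At steady state, accumulation factor R = 1/(1 − e^(−kτ)) ≈ 1.2003.
Each bolus raises the concentration by D/Vd = 830/75 ≈ 11.067 mg/L.
Steady-state peak Cmax,ss = C₀·R ≈ 11.067 × 1.2003 ≈ 13.284 mg/L.
Steady-state trough Cmin,ss = Cmax,ss·f ≈ 13.284 × 0.1669 ≈ 2.217 mg/L.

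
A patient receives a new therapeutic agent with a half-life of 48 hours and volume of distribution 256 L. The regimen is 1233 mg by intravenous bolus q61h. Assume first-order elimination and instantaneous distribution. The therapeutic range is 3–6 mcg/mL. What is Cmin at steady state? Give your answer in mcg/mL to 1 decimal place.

3.4 mcg/mL

k = ln2/t½ = ln2/48 ≈ 0.014441 h⁻¹; fraction remaining f = e^(−kτ) = e^(−0.014441×61) ≈ 0.4144.
Each bolus raises the concentration by D/Vd = 1233/256 ≈ 4.816 mcg/mL.
Steady-state trough Cmin,ss = C₀·f/(1−f) ≈ 4.816 × 0.4144/0.5856 ≈ 3.408 mcg/mL.
Trough 3.4 mcg/mL vs MEC 3 mcg/mL: adequate.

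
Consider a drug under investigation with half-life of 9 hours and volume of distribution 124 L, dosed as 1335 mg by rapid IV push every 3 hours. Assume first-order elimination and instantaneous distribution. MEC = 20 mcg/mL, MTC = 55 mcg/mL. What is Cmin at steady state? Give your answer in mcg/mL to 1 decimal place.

τ/t½ = 3/9 ≈ 0.33333, so fraction remaining f = (1/2)^(3/9) ≈ 0.7937.
Each bolus raises the concentration by D/Vd = 1335/124 ≈ 10.766 mcg/mL.
Steady-state trough Cmin,ss = C₀·f/(1−f) ≈ 10.766 × 0.7937/0.2063 ≈ 41.420 mcg/mL.
Trough 41.4 mcg/mL vs MEC 20 mcg/mL: adequate.

41.4 mcg/mL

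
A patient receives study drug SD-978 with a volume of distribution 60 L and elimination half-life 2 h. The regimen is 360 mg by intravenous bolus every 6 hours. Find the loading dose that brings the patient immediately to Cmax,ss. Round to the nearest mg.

411 mg

f = (1/2)^(6/2) ≈ 0.125000; accumulation ratio R = 1/(1−f) ≈ 1.14286.
Loading dose to hit Cmax,ss on first dose: D_load = D_maint·R ≈ 360 × 1.14286 ≈ 411.43 mg.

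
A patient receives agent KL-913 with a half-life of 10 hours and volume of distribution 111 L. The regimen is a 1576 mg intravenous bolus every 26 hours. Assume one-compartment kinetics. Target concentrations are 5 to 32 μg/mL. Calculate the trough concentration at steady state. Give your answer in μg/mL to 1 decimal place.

Over one 26-h interval, 26/10 ≈ 2.6 half-lives elapse, leaving f ≈ 0.1649 of each dose.
At steady state, accumulation factor R = 1/(1 − e^(−kτ)) ≈ 1.1975.
Single-dose peak C₀ = D/Vd = 1576/111 ≈ 14.198 μg/mL.
Cmax,ss = C₀/(1 − f) ≈ 14.198/0.8351 ≈ 17.002 μg/mL.
Steady-state trough Cmin,ss = Cmax,ss·f ≈ 17.002 × 0.1649 ≈ 2.804 μg/mL.
Trough 2.8 μg/mL vs MEC 5 μg/mL: subtherapeutic.

2.8 μg/mL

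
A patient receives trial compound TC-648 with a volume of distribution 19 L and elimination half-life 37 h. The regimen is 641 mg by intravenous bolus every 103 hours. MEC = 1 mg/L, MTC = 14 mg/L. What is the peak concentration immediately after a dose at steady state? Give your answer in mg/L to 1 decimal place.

k = ln2/t½ = ln2/37 ≈ 0.018734 h⁻¹; fraction remaining f = e^(−kτ) = e^(−0.018734×103) ≈ 0.1452.
Accumulation ratio R = 1/(1 − f) ≈ 1/0.8548 ≈ 1.1699.
Single-dose peak C₀ = D/Vd = 641/19 ≈ 33.737 mg/L.
Steady-state peak Cmax,ss = C₀·R ≈ 33.737 × 1.1699 ≈ 39.469 mg/L.
Peak 39.5 mg/L vs MTC 14 mg/L: exceeds toxic threshold.

39.5 mg/L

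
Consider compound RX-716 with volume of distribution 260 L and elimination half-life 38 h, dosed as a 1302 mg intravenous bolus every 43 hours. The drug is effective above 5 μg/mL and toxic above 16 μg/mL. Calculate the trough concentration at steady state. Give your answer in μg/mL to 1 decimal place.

Over one 43-h interval, 43/38 ≈ 1.1316 half-lives elapse, leaving f ≈ 0.4564 of each dose.
Single-dose peak C₀ = D/Vd = 1302/260 ≈ 5.008 μg/mL.
Steady-state trough Cmin,ss = C₀·f/(1−f) ≈ 5.008 × 0.4564/0.5436 ≈ 4.205 μg/mL.
Trough 4.2 μg/mL vs MEC 5 μg/mL: subtherapeutic.

4.2 μg/mL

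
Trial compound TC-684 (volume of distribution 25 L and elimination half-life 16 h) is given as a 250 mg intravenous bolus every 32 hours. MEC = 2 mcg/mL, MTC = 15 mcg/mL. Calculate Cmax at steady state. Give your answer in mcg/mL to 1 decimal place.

The dosing interval is 2 half-lives, so f = 2^(−2) = 0.25.
Accumulation ratio R = 1/(1 − f) = 1/0.75 = 4/3.
Single-dose peak C₀ = D/Vd = 250/25 = 10 mcg/mL.
Steady-state peak Cmax,ss = C₀·R = 10 × 4/3 ≈ 13.333 mcg/mL.
Peak 13.3 mcg/mL vs MTC 15 mcg/mL: below toxic threshold.

13.3 mcg/mL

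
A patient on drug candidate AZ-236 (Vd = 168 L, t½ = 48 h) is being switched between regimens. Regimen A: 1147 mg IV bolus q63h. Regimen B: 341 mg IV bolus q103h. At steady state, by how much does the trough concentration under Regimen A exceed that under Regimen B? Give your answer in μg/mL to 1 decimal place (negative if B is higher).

4.0 μg/mL

Regimen A: f = (1/2)^(63/48) ≈ 0.4026; Cmin,ss = (1147/168)·f/(1−f) ≈ 4.601 μg/mL.
Regimen B: f = (1/2)^(103/48) ≈ 0.2260; Cmin,ss = (341/168)·f/(1−f) ≈ 0.593 μg/mL.
Difference ≈ 4.601 − 0.593 ≈ 4.008 μg/mL.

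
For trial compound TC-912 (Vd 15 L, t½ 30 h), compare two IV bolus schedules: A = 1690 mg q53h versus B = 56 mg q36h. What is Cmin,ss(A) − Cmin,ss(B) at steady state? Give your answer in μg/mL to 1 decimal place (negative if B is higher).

Regimen A: f = (1/2)^(53/30) ≈ 0.2939; Cmin,ss = (1690/15)·f/(1−f) ≈ 46.895 μg/mL.
Regimen B: f = (1/2)^(36/30) ≈ 0.4353; Cmin,ss = (56/15)·f/(1−f) ≈ 2.878 μg/mL.
Difference ≈ 46.895 − 2.878 ≈ 44.017 μg/mL.

44.0 μg/mL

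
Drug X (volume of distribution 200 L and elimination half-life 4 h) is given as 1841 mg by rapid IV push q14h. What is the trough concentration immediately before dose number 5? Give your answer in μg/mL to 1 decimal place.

0.9 μg/mL

f = (1/2)^(τ/t½) = (1/2)^(14/4) ≈ 0.0884.
C₀ = D/Vd = 1841/200 ≈ 9.205 μg/mL.
Before the 5th dose, 4 doses have been given. Superposition: Cmin = C₀·(f + f² + … + f^4).
≈ 9.205 × (0.0884 + 0.0078 + 0.0007 + 0.0001) ≈ 9.205 × 0.0970 ≈ 0.893 μg/mL.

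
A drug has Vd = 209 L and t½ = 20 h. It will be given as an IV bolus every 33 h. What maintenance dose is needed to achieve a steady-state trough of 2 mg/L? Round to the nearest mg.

τ/t½ = 33/20 ≈ 1.65, so f = (1/2)^(33/20) ≈ 0.318640.
Cmin,ss = (D/Vd)·f/(1−f), so D = Cmin,ss·Vd·(1−f)/f.
D = 2 × 209 × (1−f)/f ≈ 2 × 209 × 2.13834 ≈ 893.83 mg.

894 mg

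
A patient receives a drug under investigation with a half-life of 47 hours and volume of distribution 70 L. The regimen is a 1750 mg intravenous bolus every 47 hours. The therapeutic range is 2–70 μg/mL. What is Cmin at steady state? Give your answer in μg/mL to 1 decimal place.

25.0 μg/mL

τ = 47 h = 1 half-life, so f = (1/2)^1 = 0.5.
At steady state, R = 1/(1 − 0.5) = 2/1.
Single-dose peak C₀ = D/Vd = 1750/70 = 25 μg/mL.
Steady-state peak Cmax,ss = C₀·R = 25 × 2/1 ≈ 50.000 μg/mL.
Steady-state trough Cmin,ss = Cmax,ss·f ≈ 50.000 × 0.5 ≈ 25.000 μg/mL.
Trough 25.0 μg/mL vs MEC 2 μg/mL: adequate.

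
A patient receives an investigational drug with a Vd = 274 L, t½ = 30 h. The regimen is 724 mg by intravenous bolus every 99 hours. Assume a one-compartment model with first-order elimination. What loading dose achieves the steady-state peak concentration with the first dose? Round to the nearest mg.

806 mg

f = (1/2)^(99/30) ≈ 0.101532; accumulation ratio R = 1/(1−f) ≈ 1.11301.
Loading dose to hit Cmax,ss on first dose: D_load = D_maint·R ≈ 724 × 1.11301 ≈ 805.82 mg.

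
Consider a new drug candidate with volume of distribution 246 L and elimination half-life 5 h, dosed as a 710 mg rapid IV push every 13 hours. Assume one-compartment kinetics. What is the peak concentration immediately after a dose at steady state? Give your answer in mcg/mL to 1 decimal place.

3.5 mcg/mL

Over one 13-h interval, 13/5 ≈ 2.6 half-lives elapse, leaving f ≈ 0.1649 of each dose.
Accumulation ratio R = 1/(1 − f) ≈ 1/0.8351 ≈ 1.1975.
Single-dose peak C₀ = D/Vd = 710/246 ≈ 2.886 mcg/mL.
Steady-state peak Cmax,ss = C₀·R ≈ 2.886 × 1.1975 ≈ 3.456 mcg/mL.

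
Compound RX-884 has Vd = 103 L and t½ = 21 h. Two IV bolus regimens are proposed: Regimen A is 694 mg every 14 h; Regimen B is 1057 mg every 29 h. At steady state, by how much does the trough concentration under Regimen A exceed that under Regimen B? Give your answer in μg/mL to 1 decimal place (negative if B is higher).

Regimen A: f = (1/2)^(14/21) ≈ 0.6300; Cmin,ss = (694/103)·f/(1−f) ≈ 11.473 μg/mL.
Regimen B: f = (1/2)^(29/21) ≈ 0.3840; Cmin,ss = (1057/103)·f/(1−f) ≈ 6.397 μg/mL.
Difference ≈ 11.473 − 6.397 ≈ 5.076 μg/mL.

5.1 μg/mL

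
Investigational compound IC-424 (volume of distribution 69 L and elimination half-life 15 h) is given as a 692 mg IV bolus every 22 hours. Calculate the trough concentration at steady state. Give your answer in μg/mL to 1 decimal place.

5.7 μg/mL

k = ln2/t½ = ln2/15 ≈ 0.046210 h⁻¹; fraction remaining f = e^(−kτ) = e^(−0.046210×22) ≈ 0.3618.
Accumulation ratio R = 1/(1 − f) ≈ 1/0.6382 ≈ 1.5669.
Each bolus raises the concentration by D/Vd = 692/69 ≈ 10.029 μg/mL.
Cmax,ss = C₀/(1 − f) ≈ 10.029/0.6382 ≈ 15.715 μg/mL.
Steady-state trough Cmin,ss = Cmax,ss·f ≈ 15.715 × 0.3618 ≈ 5.686 μg/mL.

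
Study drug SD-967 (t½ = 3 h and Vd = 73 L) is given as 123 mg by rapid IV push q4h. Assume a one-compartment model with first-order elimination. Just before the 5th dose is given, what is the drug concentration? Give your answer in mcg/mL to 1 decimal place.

1.1 mcg/mL

f = (1/2)^(τ/t½) = (1/2)^(4/3) ≈ 0.3969.
C₀ = D/Vd = 123/73 ≈ 1.685 mcg/mL.
Before the 5th dose, 4 doses have been given. Superposition: Cmin = C₀·(f + f² + … + f^4).
≈ 1.685 × (0.3969 + 0.1575 + 0.0625 + 0.0248) ≈ 1.685 × 0.6417 ≈ 1.081 mcg/mL.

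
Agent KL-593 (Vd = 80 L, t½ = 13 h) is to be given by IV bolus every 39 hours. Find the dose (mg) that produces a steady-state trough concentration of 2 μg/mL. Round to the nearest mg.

τ/t½ = 39/13 ≈ 3, so f = (1/2)^(39/13) ≈ 0.125000.
Cmin,ss = (D/Vd)·f/(1−f), so D = Cmin,ss·Vd·(1−f)/f.
D = 2 × 80 × (1−f)/f ≈ 2 × 80 × 7.00000 ≈ 1120.00 mg.

1120 mg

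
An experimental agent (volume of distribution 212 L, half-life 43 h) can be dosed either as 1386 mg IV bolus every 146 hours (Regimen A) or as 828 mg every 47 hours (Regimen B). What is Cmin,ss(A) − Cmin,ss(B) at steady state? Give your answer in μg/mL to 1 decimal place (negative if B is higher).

-2.8 μg/mL

Regimen A: f = (1/2)^(146/43) ≈ 0.0950; Cmin,ss = (1386/212)·f/(1−f) ≈ 0.686 μg/mL.
Regimen B: f = (1/2)^(47/43) ≈ 0.4688; Cmin,ss = (828/212)·f/(1−f) ≈ 3.447 μg/mL.
Difference ≈ 0.686 − 3.447 ≈ -2.761 μg/mL.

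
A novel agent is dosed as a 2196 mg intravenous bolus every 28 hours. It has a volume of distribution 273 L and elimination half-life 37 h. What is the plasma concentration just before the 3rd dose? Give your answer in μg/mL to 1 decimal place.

7.6 μg/mL

f = (1/2)^(τ/t½) = (1/2)^(28/37) ≈ 0.5918.
C₀ = D/Vd = 2196/273 ≈ 8.044 μg/mL.
Before the 3rd dose, 2 doses have been given. Superposition: Cmin = C₀·(f + f²).
≈ 8.044 × (0.5918 + 0.3502) ≈ 8.044 × 0.9420 ≈ 7.577 μg/mL.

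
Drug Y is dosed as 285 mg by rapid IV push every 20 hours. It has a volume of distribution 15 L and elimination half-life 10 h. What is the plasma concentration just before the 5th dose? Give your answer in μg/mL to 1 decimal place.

6.3 μg/mL

f = (1/2)^(τ/t½) = (1/2)^(20/10) ≈ 0.2500.
C₀ = D/Vd = 285/15 ≈ 19.000 μg/mL.
Before the 5th dose, 4 doses have been given. Superposition: Cmin = C₀·(f + f² + … + f^4).
≈ 19.000 × (0.2500 + 0.0625 + 0.0156 + 0.0039) ≈ 19.000 × 0.3320 ≈ 6.308 μg/mL.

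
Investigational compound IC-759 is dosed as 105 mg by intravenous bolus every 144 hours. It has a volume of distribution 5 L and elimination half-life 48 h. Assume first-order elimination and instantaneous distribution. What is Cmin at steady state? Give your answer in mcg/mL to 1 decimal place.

3.0 mcg/mL

τ = 144 h = 3 half-lives, so f = (1/2)^3 = 0.125.
Accumulation ratio R = 1/(1 − f) = 1/0.875 = 8/7.
Single-dose peak C₀ = D/Vd = 105/5 = 21 mcg/mL.
Steady-state peak Cmax,ss = C₀·R = 21 × 8/7 ≈ 24.000 mcg/mL.
Steady-state trough Cmin,ss = Cmax,ss·f ≈ 24.000 × 0.125 ≈ 3.000 mcg/mL.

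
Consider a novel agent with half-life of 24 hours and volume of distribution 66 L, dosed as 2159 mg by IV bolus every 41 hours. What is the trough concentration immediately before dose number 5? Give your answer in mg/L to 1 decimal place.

f = (1/2)^(τ/t½) = (1/2)^(41/24) ≈ 0.3060.
C₀ = D/Vd = 2159/66 ≈ 32.712 mg/L.
Before the 5th dose, 4 doses have been given. Superposition: Cmin = C₀·(f + f² + … + f^4).
≈ 32.712 × (0.3060 + 0.0936 + 0.0287 + 0.0088) ≈ 32.712 × 0.4371 ≈ 14.298 mg/L.

14.3 mg/L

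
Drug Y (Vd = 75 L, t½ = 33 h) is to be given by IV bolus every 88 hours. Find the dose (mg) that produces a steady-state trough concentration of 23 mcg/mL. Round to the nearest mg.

τ/t½ = 88/33 ≈ 2.6667, so f = (1/2)^(88/33) ≈ 0.157490.
Cmin,ss = (D/Vd)·f/(1−f), so D = Cmin,ss·Vd·(1−f)/f.
D = 23 × 75 × (1−f)/f ≈ 23 × 75 × 5.34961 ≈ 9228.08 mg.

9228 mg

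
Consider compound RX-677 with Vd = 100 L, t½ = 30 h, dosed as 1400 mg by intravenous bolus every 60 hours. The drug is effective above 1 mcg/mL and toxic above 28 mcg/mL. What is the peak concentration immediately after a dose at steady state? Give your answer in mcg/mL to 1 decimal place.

τ = 60 h = 2 half-lives, so f = (1/2)^2 = 0.25.
Accumulation ratio R = 1/(1 − f) = 1/0.75 = 4/3.
Single-dose peak C₀ = D/Vd = 1400/100 = 14 mcg/mL.
Steady-state peak Cmax,ss = C₀·R = 14 × 4/3 ≈ 18.667 mcg/mL.
Peak 18.7 mcg/mL vs MTC 28 mcg/mL: below toxic threshold.

18.7 mcg/mL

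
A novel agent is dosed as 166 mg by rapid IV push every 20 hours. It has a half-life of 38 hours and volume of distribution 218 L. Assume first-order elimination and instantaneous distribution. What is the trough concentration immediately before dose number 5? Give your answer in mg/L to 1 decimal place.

f = (1/2)^(τ/t½) = (1/2)^(20/38) ≈ 0.6943.
C₀ = D/Vd = 166/218 ≈ 0.761 mg/L.
Before the 5th dose, 4 doses have been given. Superposition: Cmin = C₀·(f + f² + … + f^4).
≈ 0.761 × (0.6943 + 0.4821 + 0.3347 + 0.2324) ≈ 0.761 × 1.7435 ≈ 1.327 mg/L.

1.3 mg/L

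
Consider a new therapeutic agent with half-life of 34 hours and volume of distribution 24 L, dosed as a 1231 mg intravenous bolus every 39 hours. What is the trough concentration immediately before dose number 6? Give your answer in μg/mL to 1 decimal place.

f = (1/2)^(τ/t½) = (1/2)^(39/34) ≈ 0.4515.
C₀ = D/Vd = 1231/24 ≈ 51.292 μg/mL.
Before the 6th dose, 5 doses have been given. Superposition: Cmin = C₀·(f + f² + … + f^5).
≈ 51.292 × (0.4515 + 0.2039 + 0.0920 + 0.0416 + 0.0188) ≈ 51.292 × 0.8078 ≈ 41.434 μg/mL.

41.4 μg/mL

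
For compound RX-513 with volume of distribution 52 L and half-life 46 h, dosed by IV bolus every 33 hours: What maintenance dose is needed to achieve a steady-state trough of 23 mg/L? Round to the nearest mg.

τ/t½ = 33/46 ≈ 0.71739, so f = (1/2)^(33/46) ≈ 0.608196.
Cmin,ss = (D/Vd)·f/(1−f), so D = Cmin,ss·Vd·(1−f)/f.
D = 23 × 52 × (1−f)/f ≈ 23 × 52 × 0.64421 ≈ 770.48 mg.

770 mg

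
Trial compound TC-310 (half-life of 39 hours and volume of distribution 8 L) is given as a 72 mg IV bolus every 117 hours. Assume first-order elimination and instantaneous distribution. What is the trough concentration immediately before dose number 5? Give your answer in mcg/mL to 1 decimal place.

f = (1/2)^(τ/t½) = (1/2)^(117/39) ≈ 0.1250.
C₀ = D/Vd = 72/8 ≈ 9.000 mcg/mL.
Before the 5th dose, 4 doses have been given. Superposition: Cmin = C₀·(f + f² + … + f^4).
≈ 9.000 × (0.1250 + 0.0156 + 0.0020 + 0.0002) ≈ 9.000 × 0.1428 ≈ 1.285 mcg/mL.

1.3 mcg/mL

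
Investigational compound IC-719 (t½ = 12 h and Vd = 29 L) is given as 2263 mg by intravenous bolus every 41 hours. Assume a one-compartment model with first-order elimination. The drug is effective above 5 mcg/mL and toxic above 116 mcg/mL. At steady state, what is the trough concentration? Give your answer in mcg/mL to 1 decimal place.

Over one 41-h interval, 41/12 ≈ 3.4167 half-lives elapse, leaving f ≈ 0.0936 of each dose.
Accumulation ratio R = 1/(1 − f) ≈ 1/0.9064 ≈ 1.1033.
Single-dose peak C₀ = D/Vd = 2263/29 ≈ 78.034 mcg/mL.
Cmax,ss = C₀/(1 − f) ≈ 78.034/0.9064 ≈ 86.092 mcg/mL.
One interval later, Cmin,ss = Cmax,ss·e^(−kτ) ≈ 86.092 × 0.0936 ≈ 8.058 mcg/mL.
Trough 8.1 mcg/mL vs MEC 5 mcg/mL: adequate.

8.1 mcg/mL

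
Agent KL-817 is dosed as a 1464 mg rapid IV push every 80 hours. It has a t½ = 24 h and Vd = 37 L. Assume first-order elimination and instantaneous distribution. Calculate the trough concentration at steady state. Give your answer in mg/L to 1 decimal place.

Over one 80-h interval, 80/24 ≈ 3.3333 half-lives elapse, leaving f ≈ 0.0992 of each dose.
At steady state, accumulation factor R = 1/(1 − e^(−kτ)) ≈ 1.1101.
Each bolus raises the concentration by D/Vd = 1464/37 ≈ 39.568 mg/L.
Steady-state peak Cmax,ss = C₀·R ≈ 39.568 × 1.1101 ≈ 43.924 mg/L.
Steady-state trough Cmin,ss = Cmax,ss·f ≈ 43.924 × 0.0992 ≈ 4.357 mg/L.

4.4 mg/L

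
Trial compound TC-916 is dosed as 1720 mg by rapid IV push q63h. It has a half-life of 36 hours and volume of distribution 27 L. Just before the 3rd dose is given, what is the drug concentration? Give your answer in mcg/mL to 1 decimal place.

f = (1/2)^(τ/t½) = (1/2)^(63/36) ≈ 0.2973.
C₀ = D/Vd = 1720/27 ≈ 63.704 mcg/mL.
Before the 3rd dose, 2 doses have been given. Superposition: Cmin = C₀·(f + f²).
≈ 63.704 × (0.2973 + 0.0884) ≈ 63.704 × 0.3857 ≈ 24.571 mcg/mL.

24.6 mcg/mL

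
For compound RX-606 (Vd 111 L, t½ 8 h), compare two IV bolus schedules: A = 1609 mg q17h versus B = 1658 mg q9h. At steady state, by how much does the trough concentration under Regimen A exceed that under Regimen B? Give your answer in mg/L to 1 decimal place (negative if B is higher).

-8.3 mg/L

Regimen A: f = (1/2)^(17/8) ≈ 0.2293; Cmin,ss = (1609/111)·f/(1−f) ≈ 4.313 mg/L.
Regimen B: f = (1/2)^(9/8) ≈ 0.4585; Cmin,ss = (1658/111)·f/(1−f) ≈ 12.647 mg/L.
Difference ≈ 4.313 − 12.647 ≈ -8.334 mg/L.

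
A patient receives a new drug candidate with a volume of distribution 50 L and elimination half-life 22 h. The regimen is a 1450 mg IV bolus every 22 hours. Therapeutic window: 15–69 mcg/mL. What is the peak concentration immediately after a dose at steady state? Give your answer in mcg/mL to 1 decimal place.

58.0 mcg/mL

The dosing interval is 1 half-life, so f = 2^(−1) = 0.5.
At steady state, R = 1/(1 − 0.5) = 2/1.
Single-dose peak C₀ = D/Vd = 1450/50 = 29 mcg/mL.
Steady-state peak Cmax,ss = C₀·R = 29 × 2/1 ≈ 58.000 mcg/mL.
Peak 58.0 mcg/mL vs MTC 69 mcg/mL: below toxic threshold.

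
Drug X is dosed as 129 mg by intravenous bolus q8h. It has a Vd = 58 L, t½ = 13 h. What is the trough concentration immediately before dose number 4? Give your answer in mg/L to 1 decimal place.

f = (1/2)^(τ/t½) = (1/2)^(8/13) ≈ 0.6528.
C₀ = D/Vd = 129/58 ≈ 2.224 mg/L.
Before the 4th dose, 3 doses have been given. Superposition: Cmin = C₀·(f + f² + … + f^3).
≈ 2.224 × (0.6528 + 0.4261 + 0.2782) ≈ 2.224 × 1.3571 ≈ 3.018 mg/L.

3.0 mg/L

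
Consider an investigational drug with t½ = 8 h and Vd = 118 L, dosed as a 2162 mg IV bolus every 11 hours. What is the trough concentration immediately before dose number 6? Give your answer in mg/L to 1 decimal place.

f = (1/2)^(τ/t½) = (1/2)^(11/8) ≈ 0.3856.
C₀ = D/Vd = 2162/118 ≈ 18.322 mg/L.
Before the 6th dose, 5 doses have been given. Superposition: Cmin = C₀·(f + f² + … + f^5).
≈ 18.322 × (0.3856 + 0.1487 + 0.0573 + 0.0221 + 0.0085) ≈ 18.322 × 0.6222 ≈ 11.400 mg/L.

11.4 mg/L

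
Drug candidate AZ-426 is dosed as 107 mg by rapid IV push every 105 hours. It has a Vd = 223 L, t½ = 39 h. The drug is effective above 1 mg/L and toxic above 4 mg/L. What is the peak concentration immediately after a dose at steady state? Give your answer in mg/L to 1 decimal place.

k = ln2/t½ = ln2/39 ≈ 0.017773 h⁻¹; fraction remaining f = e^(−kτ) = e^(−0.017773×105) ≈ 0.1547.
At steady state, accumulation factor R = 1/(1 − e^(−kτ)) ≈ 1.1830.
Each bolus raises the concentration by D/Vd = 107/223 ≈ 0.480 mg/L.
Steady-state peak Cmax,ss = C₀·R ≈ 0.480 × 1.1830 ≈ 0.568 mg/L.
Peak 0.6 mg/L vs MTC 4 mg/L: below toxic threshold.

0.6 mg/L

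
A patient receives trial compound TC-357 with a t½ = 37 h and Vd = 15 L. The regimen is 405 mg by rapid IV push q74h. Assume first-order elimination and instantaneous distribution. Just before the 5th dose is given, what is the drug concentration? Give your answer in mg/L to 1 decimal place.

f = (1/2)^(τ/t½) = (1/2)^(74/37) ≈ 0.2500.
C₀ = D/Vd = 405/15 ≈ 27.000 mg/L.
Before the 5th dose, 4 doses have been given. Superposition: Cmin = C₀·(f + f² + … + f^4).
≈ 27.000 × (0.2500 + 0.0625 + 0.0156 + 0.0039) ≈ 27.000 × 0.3320 ≈ 8.964 mg/L.

9.0 mg/L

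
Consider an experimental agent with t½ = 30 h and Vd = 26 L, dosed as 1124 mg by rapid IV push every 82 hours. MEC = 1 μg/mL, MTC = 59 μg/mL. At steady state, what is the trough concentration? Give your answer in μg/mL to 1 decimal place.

Over one 82-h interval, 82/30 ≈ 2.7333 half-lives elapse, leaving f ≈ 0.1504 of each dose.
At steady state, accumulation factor R = 1/(1 − e^(−kτ)) ≈ 1.1770.
Single-dose peak C₀ = D/Vd = 1124/26 ≈ 43.231 μg/mL.
Cmax,ss = C₀/(1 − f) ≈ 43.231/0.8496 ≈ 50.884 μg/mL.
Steady-state trough Cmin,ss = Cmax,ss·f ≈ 50.884 × 0.1504 ≈ 7.653 μg/mL.
Trough 7.7 μg/mL vs MEC 1 μg/mL: adequate.

7.7 μg/mL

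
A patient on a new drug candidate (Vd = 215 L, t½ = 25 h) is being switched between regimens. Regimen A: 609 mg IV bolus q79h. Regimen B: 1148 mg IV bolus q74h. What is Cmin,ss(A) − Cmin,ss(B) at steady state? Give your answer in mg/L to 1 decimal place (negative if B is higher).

Regimen A: f = (1/2)^(79/25) ≈ 0.1119; Cmin,ss = (609/215)·f/(1−f) ≈ 0.357 mg/L.
Regimen B: f = (1/2)^(74/25) ≈ 0.1285; Cmin,ss = (1148/215)·f/(1−f) ≈ 0.787 mg/L.
Difference ≈ 0.357 − 0.787 ≈ -0.430 mg/L.

-0.4 mg/L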